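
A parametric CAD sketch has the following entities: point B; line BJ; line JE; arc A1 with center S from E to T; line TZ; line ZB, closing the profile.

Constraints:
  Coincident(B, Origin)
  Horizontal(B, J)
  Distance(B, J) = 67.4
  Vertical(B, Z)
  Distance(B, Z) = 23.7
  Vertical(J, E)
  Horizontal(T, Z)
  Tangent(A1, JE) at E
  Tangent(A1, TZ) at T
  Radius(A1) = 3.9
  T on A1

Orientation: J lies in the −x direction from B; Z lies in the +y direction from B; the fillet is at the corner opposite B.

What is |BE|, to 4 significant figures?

70.25

B is at the origin; B and J share the same y with |BJ| = 67.4 and J on the −x side, so J = (-67.40, 0.000). B and Z share the same x with |BZ| = 23.7 and Z on the +y side, so Z = (0.000, 23.70). The virtual corner opposite B is at (-67.40, 23.70). Tangency of A1 to JE means the radius SE is perpendicular to JE and tangency of A1 to TZ means the radius ST is perpendicular to TZ, with radius 3.9, so the center S sits 3.9 in from both sides at S = (-63.50, 19.80). That places the tangent points at E = (-67.40, 19.80) on JE and T = (-63.50, 23.70) on TZ. Then |BE| = |E − B| = 70.25.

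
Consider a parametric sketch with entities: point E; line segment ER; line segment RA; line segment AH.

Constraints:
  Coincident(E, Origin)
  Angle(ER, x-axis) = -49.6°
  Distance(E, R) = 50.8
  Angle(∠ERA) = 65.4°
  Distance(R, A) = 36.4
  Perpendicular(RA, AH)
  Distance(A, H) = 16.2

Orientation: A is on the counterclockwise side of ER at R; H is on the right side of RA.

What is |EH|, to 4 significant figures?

64.23

E is at the origin; ER runs at -49.6° with length 50.8, so R = 50.8·(cos -49.6°, sin -49.6°) = (32.92, -38.69). ∠ERA = 65.4°, so RA runs at -49.6° + (180° − 65.4°) = 65.00° from the x-axis; with |RA| = 36.4, A = R + 36.4·(cos 65.00°, sin 65.00°) = (48.31, -5.697). RA ⟂ AH; with |AH| = 16.2 on the right of RA, H = A + 16.2·(0.9063, -0.4226) = (62.99, -12.54). Then |EH| = |H − E| = 64.23.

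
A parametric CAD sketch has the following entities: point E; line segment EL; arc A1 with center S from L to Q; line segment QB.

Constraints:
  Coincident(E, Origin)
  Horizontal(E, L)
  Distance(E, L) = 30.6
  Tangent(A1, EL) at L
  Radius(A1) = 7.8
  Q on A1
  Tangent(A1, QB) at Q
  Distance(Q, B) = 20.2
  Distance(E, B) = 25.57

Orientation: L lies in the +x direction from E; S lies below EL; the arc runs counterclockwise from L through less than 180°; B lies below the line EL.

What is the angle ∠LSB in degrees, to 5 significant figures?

129.26°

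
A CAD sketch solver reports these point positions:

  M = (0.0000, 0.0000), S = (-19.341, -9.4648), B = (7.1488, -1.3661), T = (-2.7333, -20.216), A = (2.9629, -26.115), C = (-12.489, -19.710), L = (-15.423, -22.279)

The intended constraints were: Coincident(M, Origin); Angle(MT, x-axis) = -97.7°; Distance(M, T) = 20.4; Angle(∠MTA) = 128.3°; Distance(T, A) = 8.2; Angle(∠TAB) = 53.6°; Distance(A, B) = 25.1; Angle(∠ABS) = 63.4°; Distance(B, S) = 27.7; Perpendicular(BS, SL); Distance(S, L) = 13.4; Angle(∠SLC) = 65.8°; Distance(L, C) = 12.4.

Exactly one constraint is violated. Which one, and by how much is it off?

Distance(L, C) = 12.4 — off by 8.50.

M = (0.00, 0.00) ✓; MT at -97.70° ✓; |MT| = 20.40 ✓; ∠MTA = 128.3° ✓; |TA| = 8.200 ✓; ∠TAB = 53.60° ✓; |AB| = 25.10 ✓; ∠ABS = 63.40° ✓; |BS| = 27.70 ✓; ∠(BS, SL) = 90.00° ✓; |SL| = 13.40 ✓; ∠SLC = 65.80° ✓; |LC| = 3.900 ✗.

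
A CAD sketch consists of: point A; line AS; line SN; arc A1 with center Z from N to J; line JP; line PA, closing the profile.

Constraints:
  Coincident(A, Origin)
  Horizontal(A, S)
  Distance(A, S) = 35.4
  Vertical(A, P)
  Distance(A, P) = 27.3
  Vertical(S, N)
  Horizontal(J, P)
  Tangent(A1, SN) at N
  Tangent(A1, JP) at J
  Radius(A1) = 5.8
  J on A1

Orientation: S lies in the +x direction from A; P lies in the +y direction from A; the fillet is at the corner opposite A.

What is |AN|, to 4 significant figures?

41.42

A is at the origin; AS is horizontal with |AS| = 35.4 and S on the +x side, so S = (35.40, 0.000). A and P share the same x with |AP| = 27.3 and P on the +y side, so P = (0.000, 27.30). The virtual corner opposite A is at (35.40, 27.30). The tangent condition forces ZN to be normal to SN and tangency of A1 to JP means the radius ZJ is perpendicular to JP, with radius 5.8, so the center Z sits 5.8 in from both sides at Z = (29.60, 21.50). That places the tangent points at N = (35.40, 21.50) on SN and J = (29.60, 27.30) on JP. Then |AN| = |N − A| = 41.42.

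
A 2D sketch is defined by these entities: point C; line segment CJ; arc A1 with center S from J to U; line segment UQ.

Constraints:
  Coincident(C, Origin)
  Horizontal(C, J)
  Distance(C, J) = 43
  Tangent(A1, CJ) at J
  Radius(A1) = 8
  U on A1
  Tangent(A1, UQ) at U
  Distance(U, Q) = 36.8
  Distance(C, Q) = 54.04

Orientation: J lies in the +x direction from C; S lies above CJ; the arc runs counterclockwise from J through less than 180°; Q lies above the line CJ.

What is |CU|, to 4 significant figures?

51.35

Checks: |SU| = 8.000 ✓; ∠(SU, UQ) = 90.00° ✓; |UQ| = 36.80 ✓; |CQ| = 54.04 ✓.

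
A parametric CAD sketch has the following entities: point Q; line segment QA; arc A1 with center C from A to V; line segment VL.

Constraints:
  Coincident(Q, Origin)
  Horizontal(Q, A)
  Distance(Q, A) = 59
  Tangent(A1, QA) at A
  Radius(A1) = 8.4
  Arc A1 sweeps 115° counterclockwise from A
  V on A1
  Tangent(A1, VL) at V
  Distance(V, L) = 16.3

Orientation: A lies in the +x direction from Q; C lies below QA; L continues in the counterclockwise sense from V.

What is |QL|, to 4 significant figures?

64.11

Q is at the origin; QA is horizontal with |QA| = 59.0 and A on the +x side, so A = (59.00, 0.000). Since A1 is tangent to QA there, CA ⟂ QA, so C = A + (0, -8.4) = (59.00, -8.400). On A1, A sits at bearing 90° from C; a 115° counterclockwise sweep puts V at bearing 205°, so V = C + 8.4·(cos 205°, sin 205°) = (51.39, -11.95). Since A1 is tangent to VL there, CV ⟂ VL, so VL runs along (−sin 205°, cos 205°); with |VL| = 16.3, L = (58.28, -26.72). Then |QL| = |L − Q| = 64.11.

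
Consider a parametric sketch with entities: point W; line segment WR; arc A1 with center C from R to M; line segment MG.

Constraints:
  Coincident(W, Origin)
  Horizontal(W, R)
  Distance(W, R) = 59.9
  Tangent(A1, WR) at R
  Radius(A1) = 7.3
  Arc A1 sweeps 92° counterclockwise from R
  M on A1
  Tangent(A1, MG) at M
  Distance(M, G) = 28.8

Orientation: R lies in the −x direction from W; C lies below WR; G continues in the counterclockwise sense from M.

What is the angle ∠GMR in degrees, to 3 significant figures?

134°

W is at the origin; WR is horizontal with |WR| = 59.9 and R on the −x side, so R = (-59.9, 0.00). Since A1 is tangent to WR there, CR ⟂ WR, so C = R + (0, -7.3) = (-59.9, -7.30). On A1, R sits at bearing 90° from C; a 92° counterclockwise sweep puts M at bearing 182°, so M = C + 7.3·(cos 182°, sin 182°) = (-67.2, -7.55). Tangency of A1 to MG means the radius CM is perpendicular to MG, so MG runs along (−sin 182°, cos 182°); with |MG| = 28.8, G = (-66.2, -36.3). Then cos ∠GMR = MG·MR / (|MG||MR|), giving 134°.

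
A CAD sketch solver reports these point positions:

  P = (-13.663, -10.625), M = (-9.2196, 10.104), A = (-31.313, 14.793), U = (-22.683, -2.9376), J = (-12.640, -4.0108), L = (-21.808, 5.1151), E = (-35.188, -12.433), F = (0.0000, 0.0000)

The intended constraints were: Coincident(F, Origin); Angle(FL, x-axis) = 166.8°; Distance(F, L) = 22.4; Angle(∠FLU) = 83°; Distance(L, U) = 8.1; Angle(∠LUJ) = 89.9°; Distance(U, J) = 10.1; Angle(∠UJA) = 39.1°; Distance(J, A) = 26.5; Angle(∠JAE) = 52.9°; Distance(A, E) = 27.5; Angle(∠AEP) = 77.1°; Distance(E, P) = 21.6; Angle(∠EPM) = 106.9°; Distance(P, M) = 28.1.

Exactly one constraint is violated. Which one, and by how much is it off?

Distance(P, M) = 28.1 — off by 6.90.

F = (0.00, 0.00) ✓; FL at 166.8° ✓; |FL| = 22.40 ✓; ∠FLU = 83.00° ✓; |LU| = 8.100 ✓; ∠LUJ = 89.90° ✓; |UJ| = 10.10 ✓; ∠UJA = 39.10° ✓; |JA| = 26.50 ✓; ∠JAE = 52.90° ✓; |AE| = 27.50 ✓; ∠AEP = 77.10° ✓; |EP| = 21.60 ✓; ∠EPM = 106.9° ✓; |PM| = 21.20 ✗.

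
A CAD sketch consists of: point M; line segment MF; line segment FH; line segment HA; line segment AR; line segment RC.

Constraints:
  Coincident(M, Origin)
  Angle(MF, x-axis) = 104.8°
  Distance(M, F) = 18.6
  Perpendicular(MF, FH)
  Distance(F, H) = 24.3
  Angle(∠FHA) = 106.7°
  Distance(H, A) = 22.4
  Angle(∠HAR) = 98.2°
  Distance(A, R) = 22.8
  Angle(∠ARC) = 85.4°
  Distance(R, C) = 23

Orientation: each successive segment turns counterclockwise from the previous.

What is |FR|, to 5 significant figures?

32.642

M is at the origin; MF runs at 104.8° with length 18.6, so F = (-4.7513, 17.983). The perpendicularity gives FH at right angles to MF, so FH runs at -165.20°; with |FH| = 24.3, H = (-28.245, 11.776). ∠FHA = 106.7° gives HA at -91.900° from the x-axis; with |HA| = 22.4, A = (-28.988, -10.612). ∠HAR = 98.2° gives AR at -10.100° from the x-axis; with |AR| = 22.8, R = (-6.5411, -14.610). Then |FR| = |R − F| = 32.642.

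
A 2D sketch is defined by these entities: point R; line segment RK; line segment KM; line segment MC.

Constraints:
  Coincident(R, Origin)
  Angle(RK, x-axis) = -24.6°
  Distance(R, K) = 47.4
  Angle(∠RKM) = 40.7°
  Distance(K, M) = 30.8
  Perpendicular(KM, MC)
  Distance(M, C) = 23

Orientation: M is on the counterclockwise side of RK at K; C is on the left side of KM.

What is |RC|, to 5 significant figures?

9.4305

R is at the origin; RK runs at -24.6° with length 47.4, so K = 47.4·(cos -24.6°, sin -24.6°) = (43.098, -19.732). ∠RKM = 40.7°, so KM runs at -24.6° + (180° − 40.7°) = 114.70° from the x-axis; with |KM| = 30.8, M = K + 30.8·(cos 114.70°, sin 114.70°) = (30.227, 8.2503). KM is perpendicular to MC; with |MC| = 23.0 on the left of KM, C = M + 23.0·(-0.90851, -0.41787) = (9.3318, -1.3606). Then |RC| = |C − R| = 9.4305.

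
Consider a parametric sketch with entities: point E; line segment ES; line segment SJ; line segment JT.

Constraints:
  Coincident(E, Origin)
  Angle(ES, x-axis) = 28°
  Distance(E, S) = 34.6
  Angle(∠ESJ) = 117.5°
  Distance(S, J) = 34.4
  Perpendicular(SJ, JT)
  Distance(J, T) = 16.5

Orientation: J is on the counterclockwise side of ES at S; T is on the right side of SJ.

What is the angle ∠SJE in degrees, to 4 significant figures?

31.35°

E is at the origin; ES runs at 28.0° with length 34.6, so S = 34.6·(cos 28.0°, sin 28.0°) = (30.55, 16.24). ∠ESJ = 117.5°, so SJ runs at 28.0° + (180° − 117.5°) = 90.50° from the x-axis; with |SJ| = 34.4, J = S + 34.4·(cos 90.50°, sin 90.50°) = (30.25, 50.64). Then cos ∠SJE = JS·JE / (|JS||JE|), giving 31.35°.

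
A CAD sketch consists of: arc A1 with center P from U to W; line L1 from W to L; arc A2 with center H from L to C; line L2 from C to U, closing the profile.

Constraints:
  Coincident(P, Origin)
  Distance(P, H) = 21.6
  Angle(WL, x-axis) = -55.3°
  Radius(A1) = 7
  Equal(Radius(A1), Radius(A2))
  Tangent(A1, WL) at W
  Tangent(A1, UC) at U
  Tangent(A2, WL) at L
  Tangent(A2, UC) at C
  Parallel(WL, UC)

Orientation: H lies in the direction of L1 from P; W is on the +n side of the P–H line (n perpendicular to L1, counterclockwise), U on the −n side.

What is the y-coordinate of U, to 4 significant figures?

-3.985

P is at the origin and H lies 21.6 along u from P, so H = 21.6·u = (12.30, -17.76). Tangency of A1 to both parallel lines with radius 7.0 puts W and U at P ± 7.0·n: W = (5.755, 3.985), U = (-5.755, -3.985). So U.y = -3.985.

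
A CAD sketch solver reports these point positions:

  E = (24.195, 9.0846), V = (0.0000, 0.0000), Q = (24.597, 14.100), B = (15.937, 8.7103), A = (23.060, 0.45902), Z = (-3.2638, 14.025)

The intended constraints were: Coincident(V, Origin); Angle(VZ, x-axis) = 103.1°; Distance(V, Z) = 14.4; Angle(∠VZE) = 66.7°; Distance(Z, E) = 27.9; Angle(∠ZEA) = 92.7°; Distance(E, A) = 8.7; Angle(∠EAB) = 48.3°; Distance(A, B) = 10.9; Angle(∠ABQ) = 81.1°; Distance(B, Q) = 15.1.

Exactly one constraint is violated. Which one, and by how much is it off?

Distance(B, Q) = 15.1 — off by 4.90.

V = (0.00, 0.00) ✓; VZ at 103.1° ✓; |VZ| = 14.40 ✓; ∠VZE = 66.70° ✓; |ZE| = 27.90 ✓; ∠ZEA = 92.70° ✓; |EA| = 8.700 ✓; ∠EAB = 48.30° ✓; |AB| = 10.90 ✓; ∠ABQ = 81.09° ✓; |BQ| = 10.20 ✗.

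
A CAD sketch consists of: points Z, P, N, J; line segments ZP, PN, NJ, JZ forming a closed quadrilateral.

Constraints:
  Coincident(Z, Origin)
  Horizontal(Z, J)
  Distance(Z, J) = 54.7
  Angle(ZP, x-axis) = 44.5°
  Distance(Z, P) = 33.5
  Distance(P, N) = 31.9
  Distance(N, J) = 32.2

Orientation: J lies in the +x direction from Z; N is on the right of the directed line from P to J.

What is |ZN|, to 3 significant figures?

25.1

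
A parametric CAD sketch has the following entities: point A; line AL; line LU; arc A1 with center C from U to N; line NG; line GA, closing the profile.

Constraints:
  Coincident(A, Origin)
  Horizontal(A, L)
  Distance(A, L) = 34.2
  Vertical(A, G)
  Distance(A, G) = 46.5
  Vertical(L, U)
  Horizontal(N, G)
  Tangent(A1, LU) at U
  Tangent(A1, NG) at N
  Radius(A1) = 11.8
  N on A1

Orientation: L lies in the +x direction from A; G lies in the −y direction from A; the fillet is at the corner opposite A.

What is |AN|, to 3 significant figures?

51.6

A is at the origin; AL is horizontal with |AL| = 34.2 and L on the +x side, so L = (34.2, 0.00). AG is vertical with |AG| = 46.5 and G on the −y side, so G = (0.00, -46.5). The virtual corner opposite A is at (34.2, -46.5). Tangency of A1 to LU means the radius CU is perpendicular to LU and since A1 is tangent to NG there, CN ⟂ NG, with radius 11.8, so the center C sits 11.8 in from both sides at C = (22.4, -34.7). That places the tangent points at U = (34.2, -34.7) on LU and N = (22.4, -46.5) on NG. Then |AN| = |N − A| = 51.6.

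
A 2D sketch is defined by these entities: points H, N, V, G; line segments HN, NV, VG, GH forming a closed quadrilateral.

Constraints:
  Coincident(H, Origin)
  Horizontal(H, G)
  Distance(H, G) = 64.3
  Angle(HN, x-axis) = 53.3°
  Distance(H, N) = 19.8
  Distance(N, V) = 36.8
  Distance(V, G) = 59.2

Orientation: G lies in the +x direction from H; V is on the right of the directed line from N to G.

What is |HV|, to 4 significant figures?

22.62

H is at the origin; HG is horizontal with |HG| = 64.3 and G in +x, so G = (64.3, 0). HN runs at 53.3° with |HN| = 19.8, so N = (11.83, 15.88). V is determined by |NV| = 36.8 and |VG| = 59.2 together: it lies at the intersection of circle(N, 36.8) and circle(G, 59.2). With |NG| = 54.82, the foot of the radical line on NG is 7.793 from N and the perpendicular offset is √(36.8² − 7.793²) = 35.97. Taking the right-of-NG solution: V = (8.877, -20.81).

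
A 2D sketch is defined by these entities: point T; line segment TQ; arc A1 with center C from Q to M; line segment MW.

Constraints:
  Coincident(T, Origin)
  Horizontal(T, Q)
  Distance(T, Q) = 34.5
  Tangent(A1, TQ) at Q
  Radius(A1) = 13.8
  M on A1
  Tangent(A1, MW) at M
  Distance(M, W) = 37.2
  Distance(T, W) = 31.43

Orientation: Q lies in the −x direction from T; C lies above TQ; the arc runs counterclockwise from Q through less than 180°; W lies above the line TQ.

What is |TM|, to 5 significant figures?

24.837

T is at the origin; T and Q share the same y with |TQ| = 34.5 and Q on the −x side, so Q = (-34.500, 0.0000). Since A1 is tangent to TQ there, CQ ⟂ TQ, so C = Q + (0, 13.8) = (-34.500, 13.800). Since CM ⟂ MW (tangency), |CW| = √(13.8² + 37.2²) = 39.677 regardless of where M sits on A1. So W lies on both circle(T, 31.43) and circle(C, 39.677); the above-TQ intersection is W = (1.0540, 31.412). M is the foot of the tangent from W: M = (-24.456, 4.3367).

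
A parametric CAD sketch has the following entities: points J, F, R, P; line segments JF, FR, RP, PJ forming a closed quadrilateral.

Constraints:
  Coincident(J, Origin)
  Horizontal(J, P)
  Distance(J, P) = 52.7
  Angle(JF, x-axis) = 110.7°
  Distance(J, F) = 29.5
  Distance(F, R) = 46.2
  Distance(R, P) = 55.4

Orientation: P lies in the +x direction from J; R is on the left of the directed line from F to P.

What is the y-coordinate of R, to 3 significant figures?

50.4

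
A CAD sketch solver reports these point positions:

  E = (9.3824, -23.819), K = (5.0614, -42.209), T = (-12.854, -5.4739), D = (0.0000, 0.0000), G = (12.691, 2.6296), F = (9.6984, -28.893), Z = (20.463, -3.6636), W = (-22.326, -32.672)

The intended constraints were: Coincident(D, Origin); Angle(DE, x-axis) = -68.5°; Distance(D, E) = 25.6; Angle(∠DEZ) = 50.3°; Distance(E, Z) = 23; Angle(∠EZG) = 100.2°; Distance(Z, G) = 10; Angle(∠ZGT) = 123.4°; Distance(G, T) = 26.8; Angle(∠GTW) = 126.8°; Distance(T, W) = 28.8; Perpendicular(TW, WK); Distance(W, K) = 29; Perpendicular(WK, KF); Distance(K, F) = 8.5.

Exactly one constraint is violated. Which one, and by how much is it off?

Distance(K, F) = 8.5 — off by 5.60.

D = (0.00, 0.00) ✓; DE at -68.50° ✓; |DE| = 25.60 ✓; ∠DEZ = 50.30° ✓; |EZ| = 23.00 ✓; ∠EZG = 100.2° ✓; |ZG| = 10.00 ✓; ∠ZGT = 123.4° ✓; |GT| = 26.80 ✓; ∠GTW = 126.8° ✓; |TW| = 28.80 ✓; ∠(TW, WK) = 90.00° ✓; |WK| = 29.00 ✓; ∠(WK, KF) = 90.00° ✓; |KF| = 14.10 ✗.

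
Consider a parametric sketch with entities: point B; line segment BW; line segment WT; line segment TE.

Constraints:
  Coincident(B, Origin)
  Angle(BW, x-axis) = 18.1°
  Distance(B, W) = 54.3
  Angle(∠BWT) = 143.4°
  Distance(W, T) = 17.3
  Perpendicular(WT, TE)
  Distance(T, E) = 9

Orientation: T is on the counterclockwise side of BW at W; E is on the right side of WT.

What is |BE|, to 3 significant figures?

73.6

∠BWT = 143.4°, so WT runs at 18.1° + (180° − 143.4°) = 54.7° from the x-axis; with |WT| = 17.3, T = W + 17.3·(cos 54.7°, sin 54.7°) = (61.6, 31.0). WT ⟂ TE; with |TE| = 9.0 on the right of WT, E = T + 9.0·(0.816, -0.578) = (69.0, 25.8). Then |BE| = |E − B| = 73.6.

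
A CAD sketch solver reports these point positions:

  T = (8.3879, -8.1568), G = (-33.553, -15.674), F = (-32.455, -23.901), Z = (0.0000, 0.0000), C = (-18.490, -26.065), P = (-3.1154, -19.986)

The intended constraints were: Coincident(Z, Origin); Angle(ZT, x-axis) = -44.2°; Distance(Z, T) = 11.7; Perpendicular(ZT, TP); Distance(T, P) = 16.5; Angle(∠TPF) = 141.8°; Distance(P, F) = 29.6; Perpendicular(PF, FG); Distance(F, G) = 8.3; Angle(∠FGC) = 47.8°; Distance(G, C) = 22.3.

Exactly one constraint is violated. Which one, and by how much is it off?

Distance(G, C) = 22.3 — off by 4.00.

Z = (0.00, 0.00) ✓; ZT at -44.20° ✓; |ZT| = 11.70 ✓; ∠(ZT, TP) = 90.00° ✓; |TP| = 16.50 ✓; ∠TPF = 141.8° ✓; |PF| = 29.60 ✓; ∠(PF, FG) = 90.00° ✓; |FG| = 8.300 ✓; ∠FGC = 47.80° ✓; |GC| = 18.30 ✗.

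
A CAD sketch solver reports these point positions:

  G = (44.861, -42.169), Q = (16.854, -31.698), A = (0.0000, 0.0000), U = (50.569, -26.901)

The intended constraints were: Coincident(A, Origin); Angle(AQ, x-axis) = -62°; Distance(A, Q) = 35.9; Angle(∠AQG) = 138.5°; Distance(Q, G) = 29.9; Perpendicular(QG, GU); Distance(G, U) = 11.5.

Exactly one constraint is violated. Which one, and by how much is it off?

Distance(G, U) = 11.5 — off by 4.80.

A = (0.00, 0.00) ✓; AQ at -62.00° ✓; |AQ| = 35.90 ✓; ∠AQG = 138.5° ✓; |QG| = 29.90 ✓; ∠(QG, GU) = 90.00° ✓; |GU| = 16.30 ✗.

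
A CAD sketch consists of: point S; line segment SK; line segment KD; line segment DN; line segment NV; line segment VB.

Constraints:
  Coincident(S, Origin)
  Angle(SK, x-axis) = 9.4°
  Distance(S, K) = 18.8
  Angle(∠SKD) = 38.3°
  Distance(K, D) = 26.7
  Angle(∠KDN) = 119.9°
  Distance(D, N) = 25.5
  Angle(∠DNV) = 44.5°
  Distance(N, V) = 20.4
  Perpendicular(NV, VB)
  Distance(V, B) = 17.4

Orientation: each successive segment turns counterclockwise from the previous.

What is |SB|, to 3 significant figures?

15.3

S is at the origin; SK runs at 9.4° with length 18.8, so K = (18.5, 3.07). ∠SKD = 38.3° gives KD at 151° from the x-axis; with |KD| = 26.7, D = (-4.83, 16.0). ∠KDN = 119.9° gives DN at -149° from the x-axis; with |DN| = 25.5, N = (-26.6, 2.76). ∠DNV = 44.5° gives NV at -13.3° from the x-axis; with |NV| = 20.4, V = (-6.79, -1.93). NV ⟂ VB, so VB runs at 76.7°; with |VB| = 17.4, B = (-2.78, 15.0). Then |SB| = |B − S| = 15.3.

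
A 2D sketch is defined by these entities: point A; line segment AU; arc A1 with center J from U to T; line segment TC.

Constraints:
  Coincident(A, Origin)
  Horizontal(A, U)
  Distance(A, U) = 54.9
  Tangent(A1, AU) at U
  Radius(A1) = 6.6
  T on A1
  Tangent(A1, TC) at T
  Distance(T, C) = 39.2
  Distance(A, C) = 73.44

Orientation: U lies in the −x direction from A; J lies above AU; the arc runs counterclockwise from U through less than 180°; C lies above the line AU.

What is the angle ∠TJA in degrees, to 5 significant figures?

19.455°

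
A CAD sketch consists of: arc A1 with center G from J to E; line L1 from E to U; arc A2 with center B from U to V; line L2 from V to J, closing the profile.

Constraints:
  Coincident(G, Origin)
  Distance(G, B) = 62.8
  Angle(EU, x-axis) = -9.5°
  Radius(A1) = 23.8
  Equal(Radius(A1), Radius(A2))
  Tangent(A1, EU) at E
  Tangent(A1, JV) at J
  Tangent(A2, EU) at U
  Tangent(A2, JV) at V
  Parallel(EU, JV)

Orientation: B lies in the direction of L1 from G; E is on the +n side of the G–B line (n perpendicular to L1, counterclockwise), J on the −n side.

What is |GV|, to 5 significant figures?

67.159

The slot axis is L1's direction at -9.5°, so u = (cos -9.5°, sin -9.5°) = (0.98629, -0.16505) and n = (−sin -9.5°, cos -9.5°) = (0.16505, 0.98629). G is at the origin and B lies 62.8 along u from G, so B = 62.8·u = (61.939, -10.365). Tangency of A1 to both parallel lines with radius 23.8 puts E and J at G ± 23.8·n: E = (3.9281, 23.474), J = (-3.9281, -23.474). Equal radii place U and V the same way about B: U = B + 23.8·n = (65.867, 13.109), V = B − 23.8·n = (58.011, -33.839). Then |GV| = |V − G| = 67.159.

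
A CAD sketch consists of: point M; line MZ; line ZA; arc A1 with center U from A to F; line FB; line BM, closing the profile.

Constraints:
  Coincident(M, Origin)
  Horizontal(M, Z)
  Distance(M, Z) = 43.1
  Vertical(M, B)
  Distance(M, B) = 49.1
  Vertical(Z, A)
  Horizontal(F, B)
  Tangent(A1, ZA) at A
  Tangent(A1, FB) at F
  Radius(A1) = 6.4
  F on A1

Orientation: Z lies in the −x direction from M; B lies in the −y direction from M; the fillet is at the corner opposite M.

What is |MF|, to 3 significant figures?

61.3

The virtual corner opposite M is at (-43.1, -49.1). Tangency of A1 to ZA means the radius UA is perpendicular to ZA and since A1 is tangent to FB there, UF ⟂ FB, with radius 6.4, so the center U sits 6.4 in from both sides at U = (-36.7, -42.7). That places the tangent points at A = (-43.1, -42.7) on ZA and F = (-36.7, -49.1) on FB. Then |MF| = |F − M| = 61.3.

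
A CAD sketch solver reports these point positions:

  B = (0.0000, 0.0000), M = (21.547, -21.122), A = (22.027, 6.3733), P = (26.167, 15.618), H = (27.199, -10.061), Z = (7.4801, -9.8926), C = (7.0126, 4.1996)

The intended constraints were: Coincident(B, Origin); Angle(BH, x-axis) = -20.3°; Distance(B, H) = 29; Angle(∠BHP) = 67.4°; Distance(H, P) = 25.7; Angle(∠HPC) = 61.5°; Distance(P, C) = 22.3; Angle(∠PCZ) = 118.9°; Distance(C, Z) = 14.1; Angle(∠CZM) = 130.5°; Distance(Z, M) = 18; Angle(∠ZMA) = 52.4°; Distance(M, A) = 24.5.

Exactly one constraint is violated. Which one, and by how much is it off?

Distance(M, A) = 24.5 — off by 3.00.

B = (0.00, 0.00) ✓; BH at -20.30° ✓; |BH| = 29.00 ✓; ∠BHP = 67.40° ✓; |HP| = 25.70 ✓; ∠HPC = 61.50° ✓; |PC| = 22.30 ✓; ∠PCZ = 118.9° ✓; |CZ| = 14.10 ✓; ∠CZM = 130.5° ✓; |ZM| = 18.00 ✓; ∠ZMA = 52.40° ✓; |MA| = 27.50 ✗.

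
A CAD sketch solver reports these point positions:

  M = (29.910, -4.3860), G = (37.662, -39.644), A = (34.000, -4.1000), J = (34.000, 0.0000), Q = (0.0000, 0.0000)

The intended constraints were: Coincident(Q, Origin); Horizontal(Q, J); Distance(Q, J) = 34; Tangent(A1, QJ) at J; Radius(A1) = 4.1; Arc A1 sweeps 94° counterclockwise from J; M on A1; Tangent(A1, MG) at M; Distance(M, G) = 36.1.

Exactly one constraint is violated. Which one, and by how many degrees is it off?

Tangent(A1, MG) at M — off by 8.40°.

Q = (0.00, 0.00) ✓; Q.y = 0.00, J.y = 0.00 ✓; |QJ| = 34.00 ✓; ∠(AJ, JQ) = 90.00° ✓; |AJ| = 4.100 ✓; bearing(A→M) − bearing(A→J) = 94.00° ✓; |AM| = 4.100 ✓; ∠(AM, MG) = 81.60° ✗; |MG| = 36.10 ✓.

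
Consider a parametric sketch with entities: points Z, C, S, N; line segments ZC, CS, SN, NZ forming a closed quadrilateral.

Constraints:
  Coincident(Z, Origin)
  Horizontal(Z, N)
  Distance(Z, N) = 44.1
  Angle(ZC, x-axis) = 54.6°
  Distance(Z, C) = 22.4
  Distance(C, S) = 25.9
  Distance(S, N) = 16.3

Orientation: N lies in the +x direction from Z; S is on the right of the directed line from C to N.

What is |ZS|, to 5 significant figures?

28.184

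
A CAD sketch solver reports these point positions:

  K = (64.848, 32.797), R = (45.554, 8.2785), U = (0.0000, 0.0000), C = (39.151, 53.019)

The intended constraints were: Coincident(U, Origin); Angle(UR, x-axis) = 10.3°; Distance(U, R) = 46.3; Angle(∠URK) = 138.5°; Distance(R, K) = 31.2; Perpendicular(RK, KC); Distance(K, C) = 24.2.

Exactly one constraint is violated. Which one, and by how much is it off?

Distance(K, C) = 24.2 — off by 8.50.

U = (0.00, 0.00) ✓; UR at 10.30° ✓; |UR| = 46.30 ✓; ∠URK = 138.5° ✓; |RK| = 31.20 ✓; ∠(RK, KC) = 90.00° ✓; |KC| = 32.70 ✗.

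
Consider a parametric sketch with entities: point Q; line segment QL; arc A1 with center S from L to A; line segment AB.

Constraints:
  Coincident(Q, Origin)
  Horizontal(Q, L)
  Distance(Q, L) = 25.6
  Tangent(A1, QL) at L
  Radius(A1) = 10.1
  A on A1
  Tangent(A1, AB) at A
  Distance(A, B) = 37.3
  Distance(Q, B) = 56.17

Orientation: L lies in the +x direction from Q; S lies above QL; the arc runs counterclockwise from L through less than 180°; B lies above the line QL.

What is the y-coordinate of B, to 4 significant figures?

48.67

Q is at the origin; QL is horizontal with |QL| = 25.6 and L on the +x side, so L = (25.60, 0.000). Since A1 is tangent to QL there, SL ⟂ QL, so S = L + (0, 10.1) = (25.60, 10.10). Since SA ⟂ AB (tangency), |SB| = √(10.1² + 37.3²) = 38.64 regardless of where A sits on A1. So B lies on both circle(Q, 56.17) and circle(S, 38.64); the above-QL intersection is B = (28.05, 48.67). A is the foot of the tangent from B: A = (35.50, 12.12).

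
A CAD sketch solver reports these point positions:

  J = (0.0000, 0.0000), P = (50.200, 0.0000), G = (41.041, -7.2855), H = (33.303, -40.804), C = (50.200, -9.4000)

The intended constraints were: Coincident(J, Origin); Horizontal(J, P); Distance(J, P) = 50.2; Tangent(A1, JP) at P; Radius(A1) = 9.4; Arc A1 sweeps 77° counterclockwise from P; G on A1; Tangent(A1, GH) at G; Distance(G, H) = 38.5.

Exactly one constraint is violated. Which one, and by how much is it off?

Distance(G, H) = 38.5 — off by 4.10.

J = (0.00, 0.00) ✓; J.y = 0.00, P.y = 0.00 ✓; |JP| = 50.20 ✓; ∠(CP, PJ) = 90.00° ✓; |CP| = 9.400 ✓; bearing(C→G) − bearing(C→P) = 77.00° ✓; |CG| = 9.400 ✓; ∠(CG, GH) = 90.00° ✓; |GH| = 34.40 ✗.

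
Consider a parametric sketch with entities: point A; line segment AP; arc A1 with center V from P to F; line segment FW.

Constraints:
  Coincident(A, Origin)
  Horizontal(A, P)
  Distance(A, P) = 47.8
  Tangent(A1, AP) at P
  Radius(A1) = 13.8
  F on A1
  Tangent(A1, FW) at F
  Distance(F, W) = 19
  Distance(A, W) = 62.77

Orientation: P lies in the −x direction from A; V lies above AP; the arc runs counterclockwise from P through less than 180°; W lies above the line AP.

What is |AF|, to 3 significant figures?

44.3

Checks: |VF| = 13.80 ✓; ∠(VF, FW) = 90.00° ✓; |FW| = 19.00 ✓; |AW| = 62.77 ✓.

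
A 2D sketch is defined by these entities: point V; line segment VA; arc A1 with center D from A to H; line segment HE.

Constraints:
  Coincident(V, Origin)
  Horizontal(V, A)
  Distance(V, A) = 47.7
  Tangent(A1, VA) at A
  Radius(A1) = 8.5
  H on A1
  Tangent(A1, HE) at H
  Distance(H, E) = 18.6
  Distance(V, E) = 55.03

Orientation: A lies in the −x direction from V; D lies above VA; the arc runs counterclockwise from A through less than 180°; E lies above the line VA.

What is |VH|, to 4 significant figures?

41.50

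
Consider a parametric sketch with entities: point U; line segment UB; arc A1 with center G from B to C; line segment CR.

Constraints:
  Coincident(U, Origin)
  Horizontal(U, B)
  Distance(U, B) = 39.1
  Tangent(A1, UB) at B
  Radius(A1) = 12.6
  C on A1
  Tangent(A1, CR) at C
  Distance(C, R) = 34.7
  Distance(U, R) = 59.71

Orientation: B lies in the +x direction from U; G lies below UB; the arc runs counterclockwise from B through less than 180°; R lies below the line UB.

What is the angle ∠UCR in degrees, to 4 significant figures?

131.4°

Checks: U = (0.00, 0.00) ✓; |GB| = 12.60 ✓; |GC| = 12.60 ✓; ∠(GC, CR) = 90.00° ✓; |CR| = 34.70 ✓; |UR| = 59.71 ✓.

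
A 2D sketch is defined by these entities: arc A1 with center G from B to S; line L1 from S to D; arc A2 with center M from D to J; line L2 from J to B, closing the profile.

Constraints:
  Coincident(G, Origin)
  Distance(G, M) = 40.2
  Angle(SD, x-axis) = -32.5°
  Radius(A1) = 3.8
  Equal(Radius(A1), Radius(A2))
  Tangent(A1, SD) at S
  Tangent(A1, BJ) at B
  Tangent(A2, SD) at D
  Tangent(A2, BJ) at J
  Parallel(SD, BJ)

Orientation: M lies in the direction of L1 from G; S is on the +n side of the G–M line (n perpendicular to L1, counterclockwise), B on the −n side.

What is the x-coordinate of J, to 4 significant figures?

31.86

The slot axis is L1's direction at -32.5°, so u = (cos -32.5°, sin -32.5°) = (0.8434, -0.5373) and n = (−sin -32.5°, cos -32.5°) = (0.5373, 0.8434). G is at the origin and M lies 40.2 along u from G, so M = 40.2·u = (33.90, -21.60). Tangency of A1 to both parallel lines with radius 3.8 puts S and B at G ± 3.8·n: S = (2.042, 3.205), B = (-2.042, -3.205). Equal radii place D and J the same way about M: D = M + 3.8·n = (35.95, -18.39), J = M − 3.8·n = (31.86, -24.80). So J.x = 31.86.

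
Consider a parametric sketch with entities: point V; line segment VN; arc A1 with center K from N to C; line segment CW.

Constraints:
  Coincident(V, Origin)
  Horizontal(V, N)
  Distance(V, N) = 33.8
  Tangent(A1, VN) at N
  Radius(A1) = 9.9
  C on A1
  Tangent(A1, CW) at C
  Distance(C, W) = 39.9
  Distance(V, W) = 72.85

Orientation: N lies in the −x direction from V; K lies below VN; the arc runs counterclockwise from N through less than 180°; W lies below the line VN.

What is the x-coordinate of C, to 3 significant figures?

-42.8

V is at the origin; VN is horizontal with |VN| = 33.8 and N on the −x side, so N = (-33.8, 0.00). Since A1 is tangent to VN there, KN ⟂ VN, so K = N + (0, -9.9) = (-33.8, -9.90). Since KC ⟂ CW (tangency), |KW| = √(9.9² + 39.9²) = 41.1 regardless of where C sits on A1. So W lies on both circle(V, 72.85) and circle(K, 41.1); the below-VN intersection is W = (-59.6, -41.9). C is the foot of the tangent from W: C = (-42.8, -5.73).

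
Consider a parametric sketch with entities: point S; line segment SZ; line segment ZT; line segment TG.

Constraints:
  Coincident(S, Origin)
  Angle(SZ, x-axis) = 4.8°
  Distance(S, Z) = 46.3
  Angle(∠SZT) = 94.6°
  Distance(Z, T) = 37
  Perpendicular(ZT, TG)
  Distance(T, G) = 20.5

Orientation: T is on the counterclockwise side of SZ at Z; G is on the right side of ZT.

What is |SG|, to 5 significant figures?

78.102

S is at the origin; SZ runs at 4.8° with length 46.3, so Z = 46.3·(cos 4.8°, sin 4.8°) = (46.138, 3.8743). ∠SZT = 94.6°, so ZT runs at 4.8° + (180° − 94.6°) = 90.200° from the x-axis; with |ZT| = 37.0, T = Z + 37.0·(cos 90.200°, sin 90.200°) = (46.008, 40.874). ZT is perpendicular to TG; with |TG| = 20.5 on the right of ZT, G = T + 20.5·(0.99999, 0.0034907) = (66.508, 40.946). Then |SG| = |G − S| = 78.102.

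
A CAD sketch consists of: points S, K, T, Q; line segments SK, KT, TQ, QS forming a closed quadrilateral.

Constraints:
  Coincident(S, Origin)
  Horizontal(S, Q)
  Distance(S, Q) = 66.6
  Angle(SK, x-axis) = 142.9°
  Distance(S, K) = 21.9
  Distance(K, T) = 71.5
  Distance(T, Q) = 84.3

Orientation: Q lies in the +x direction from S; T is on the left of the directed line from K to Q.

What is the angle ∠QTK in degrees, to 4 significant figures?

65.62°

Checks: |KT| = 71.50 ✓; |TQ| = 84.30 ✓.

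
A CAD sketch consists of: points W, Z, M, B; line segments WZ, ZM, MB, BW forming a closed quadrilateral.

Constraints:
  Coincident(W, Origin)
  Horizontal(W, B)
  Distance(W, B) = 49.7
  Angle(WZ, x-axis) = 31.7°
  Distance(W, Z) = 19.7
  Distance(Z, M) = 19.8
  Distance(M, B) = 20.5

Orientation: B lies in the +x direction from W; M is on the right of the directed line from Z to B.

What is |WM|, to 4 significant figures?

30.08

W is at the origin; WB is horizontal with |WB| = 49.7 and B in +x, so B = (49.7, 0). WZ runs at 31.7° with |WZ| = 19.7, so Z = (16.76, 10.35). M is determined by |ZM| = 19.8 and |MB| = 20.5 together: it lies at the intersection of circle(Z, 19.8) and circle(B, 20.5). With |ZB| = 34.53, the foot of the radical line on ZB is 16.86 from Z and the perpendicular offset is √(19.8² − 16.86²) = 10.39. Taking the right-of-ZB solution: M = (29.73, -4.613).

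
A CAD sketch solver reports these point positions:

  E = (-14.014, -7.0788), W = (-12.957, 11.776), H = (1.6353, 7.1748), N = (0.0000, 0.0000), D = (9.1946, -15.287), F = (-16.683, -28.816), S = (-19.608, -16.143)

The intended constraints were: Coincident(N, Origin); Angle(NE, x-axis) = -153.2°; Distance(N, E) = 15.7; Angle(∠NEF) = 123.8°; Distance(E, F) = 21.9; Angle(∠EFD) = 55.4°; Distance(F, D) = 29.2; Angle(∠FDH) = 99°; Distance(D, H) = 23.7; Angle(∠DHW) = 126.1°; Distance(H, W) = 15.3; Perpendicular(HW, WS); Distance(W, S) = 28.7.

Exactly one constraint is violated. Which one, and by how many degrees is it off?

Perpendicular(HW, WS) — off by 4.10°.

N = (0.00, 0.00) ✓; NE at -153.2° ✓; |NE| = 15.70 ✓; ∠NEF = 123.8° ✓; |EF| = 21.90 ✓; ∠EFD = 55.40° ✓; |FD| = 29.20 ✓; ∠FDH = 99.00° ✓; |DH| = 23.70 ✓; ∠DHW = 126.1° ✓; |HW| = 15.30 ✓; ∠(HW, WS) = 94.10° ✗; |WS| = 28.70 ✓.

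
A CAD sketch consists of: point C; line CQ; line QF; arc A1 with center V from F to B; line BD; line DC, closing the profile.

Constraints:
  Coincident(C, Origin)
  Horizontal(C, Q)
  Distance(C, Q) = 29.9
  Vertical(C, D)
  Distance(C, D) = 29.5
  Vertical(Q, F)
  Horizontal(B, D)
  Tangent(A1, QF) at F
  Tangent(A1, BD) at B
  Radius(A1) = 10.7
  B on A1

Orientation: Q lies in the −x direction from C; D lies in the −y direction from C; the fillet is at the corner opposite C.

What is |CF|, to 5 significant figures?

35.319

C is at the origin; C and Q share the same y with |CQ| = 29.9 and Q on the −x side, so Q = (-29.900, 0.0000). CD is vertical with |CD| = 29.5 and D on the −y side, so D = (0.0000, -29.500). The virtual corner opposite C is at (-29.900, -29.500). A1 meets QF tangentially, so VF is at right angles to QF and A1 meets BD tangentially, so VB is at right angles to BD, with radius 10.7, so the center V sits 10.7 in from both sides at V = (-19.200, -18.800). That places the tangent points at F = (-29.900, -18.800) on QF and B = (-19.200, -29.500) on BD. Then |CF| = |F − C| = 35.319.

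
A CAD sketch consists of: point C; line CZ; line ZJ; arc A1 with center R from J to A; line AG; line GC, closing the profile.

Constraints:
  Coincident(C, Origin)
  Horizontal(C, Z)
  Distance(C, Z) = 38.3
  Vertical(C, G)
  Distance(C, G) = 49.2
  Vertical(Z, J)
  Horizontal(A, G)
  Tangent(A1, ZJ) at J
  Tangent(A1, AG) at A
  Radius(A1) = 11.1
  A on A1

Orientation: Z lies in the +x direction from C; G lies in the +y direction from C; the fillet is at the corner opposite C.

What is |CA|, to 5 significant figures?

56.218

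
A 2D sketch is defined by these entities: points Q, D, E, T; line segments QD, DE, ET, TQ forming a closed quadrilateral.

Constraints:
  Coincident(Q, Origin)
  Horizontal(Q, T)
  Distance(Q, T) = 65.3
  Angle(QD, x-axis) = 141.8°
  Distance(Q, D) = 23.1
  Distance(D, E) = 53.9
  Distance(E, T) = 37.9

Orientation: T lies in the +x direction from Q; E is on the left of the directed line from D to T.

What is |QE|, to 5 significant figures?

41.850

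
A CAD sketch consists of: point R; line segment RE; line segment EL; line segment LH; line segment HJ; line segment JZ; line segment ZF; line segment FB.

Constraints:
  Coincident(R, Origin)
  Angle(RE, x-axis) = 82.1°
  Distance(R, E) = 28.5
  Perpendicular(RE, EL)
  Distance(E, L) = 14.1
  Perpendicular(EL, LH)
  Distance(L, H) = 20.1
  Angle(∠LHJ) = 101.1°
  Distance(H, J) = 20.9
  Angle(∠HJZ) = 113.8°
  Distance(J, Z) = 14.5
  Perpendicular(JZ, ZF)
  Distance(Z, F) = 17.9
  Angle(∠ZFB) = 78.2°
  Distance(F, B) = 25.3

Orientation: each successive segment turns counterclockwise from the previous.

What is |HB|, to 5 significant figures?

6.6534

R is at the origin; RE runs at 82.1° with length 28.5, so E = (3.9172, 28.230). RE ⟂ EL, so EL runs at 172.10°; with |EL| = 14.1, L = (-10.049, 30.167). EL ⟂ LH, so LH runs at -97.900°; with |LH| = 20.1, H = (-12.812, 10.258). ∠LHJ = 101.1° gives HJ at -19.000° from the x-axis; with |HJ| = 20.9, J = (6.9497, 3.4539). ∠HJZ = 113.8° gives JZ at 47.200° from the x-axis; with |JZ| = 14.5, Z = (16.802, 14.093). JZ ⟂ ZF, so ZF runs at 137.20°; with |ZF| = 17.9, F = (3.6678, 26.255). ∠ZFB = 78.2° gives FB at -121.00° from the x-axis; with |FB| = 25.3, B = (-9.3626, 4.5686). Then |HB| = |B − H| = 6.6534.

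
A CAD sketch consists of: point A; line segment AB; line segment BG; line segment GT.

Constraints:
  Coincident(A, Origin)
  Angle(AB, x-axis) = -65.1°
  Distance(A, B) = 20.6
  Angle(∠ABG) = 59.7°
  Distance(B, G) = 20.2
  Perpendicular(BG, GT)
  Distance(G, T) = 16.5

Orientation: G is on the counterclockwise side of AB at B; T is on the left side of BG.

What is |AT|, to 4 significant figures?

9.891

∠ABG = 59.7°, so BG runs at -65.1° + (180° − 59.7°) = 55.20° from the x-axis; with |BG| = 20.2, G = B + 20.2·(cos 55.20°, sin 55.20°) = (20.20, -2.098). The perpendicularity gives GT at right angles to BG; with |GT| = 16.5 on the left of BG, T = G + 16.5·(-0.8211, 0.5707) = (6.653, 7.319). Then |AT| = |T − A| = 9.891.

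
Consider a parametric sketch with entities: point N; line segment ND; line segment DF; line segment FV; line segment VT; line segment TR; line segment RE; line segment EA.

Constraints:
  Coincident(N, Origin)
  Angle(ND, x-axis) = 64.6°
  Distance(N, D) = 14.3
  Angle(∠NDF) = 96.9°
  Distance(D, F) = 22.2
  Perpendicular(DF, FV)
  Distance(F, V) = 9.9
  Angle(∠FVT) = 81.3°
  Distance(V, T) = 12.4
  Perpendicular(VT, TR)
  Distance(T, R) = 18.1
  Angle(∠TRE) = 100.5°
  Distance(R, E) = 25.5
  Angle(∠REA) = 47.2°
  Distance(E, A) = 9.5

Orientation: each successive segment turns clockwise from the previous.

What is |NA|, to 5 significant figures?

38.022

∠TRE = 100.5° gives RE at -16.700° from the x-axis; with |RE| = 25.5, E = (45.714, 10.924). ∠REA = 47.2° gives EA at -149.50° from the x-axis; with |EA| = 9.5, A = (37.529, 6.1023). Then |NA| = |A − N| = 38.022.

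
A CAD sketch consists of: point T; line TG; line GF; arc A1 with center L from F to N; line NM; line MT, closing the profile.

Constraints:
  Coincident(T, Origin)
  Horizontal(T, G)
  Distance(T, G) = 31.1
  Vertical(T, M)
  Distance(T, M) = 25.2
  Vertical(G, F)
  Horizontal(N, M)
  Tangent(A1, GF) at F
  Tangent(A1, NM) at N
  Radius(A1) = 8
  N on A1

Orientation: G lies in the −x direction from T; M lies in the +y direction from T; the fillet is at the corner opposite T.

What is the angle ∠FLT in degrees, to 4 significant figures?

143.3°

The virtual corner opposite T is at (-31.10, 25.20). Tangency of A1 to GF means the radius LF is perpendicular to GF and since A1 is tangent to NM there, LN ⟂ NM, with radius 8.0, so the center L sits 8.0 in from both sides at L = (-23.10, 17.20). That places the tangent points at F = (-31.10, 17.20) on GF and N = (-23.10, 25.20) on NM. Then cos ∠FLT = LF·LT / (|LF||LT|), giving 143.3°.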